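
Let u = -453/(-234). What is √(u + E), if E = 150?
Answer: √924378/78 ≈ 12.326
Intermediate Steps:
u = 151/78 (u = -453*(-1/234) = 151/78 ≈ 1.9359)
√(u + E) = √(151/78 + 150) = √(11851/78) = √924378/78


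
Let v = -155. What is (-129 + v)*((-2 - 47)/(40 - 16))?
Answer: 3479/6 ≈ 579.83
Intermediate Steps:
(-129 + v)*((-2 - 47)/(40 - 16)) = (-129 - 155)*((-2 - 47)/(40 - 16)) = -(-13916)/24 = -284*(-49/24) = 3479/6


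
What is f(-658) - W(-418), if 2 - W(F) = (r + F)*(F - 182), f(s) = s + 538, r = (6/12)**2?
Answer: 250528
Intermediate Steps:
r = 1/4 (r = (6*(1/12))**2 = (1/2)**2 = 1/4 ≈ 0.25000)
f(s) = 538 + s
W(F) = 2 - (-182 + F)*(1/4 + F) (W(F) = 2 - (1/4 + F)*(F - 182) = 2 - (1/4 + F)*(-182 + F) = 2 - (-182 + F)*(1/4 + F))
f(-658) - W(-418) = (538 - 658) - (95/2 - 1*(-418)**2 + (727/4)*(-418)) = -120 - (95/2 - 1*174724 - 151943/2) = -120 - (95/2 - 174724 - 151943/2) = -120 - 1*(-250648) = -120 + 250648 = 250528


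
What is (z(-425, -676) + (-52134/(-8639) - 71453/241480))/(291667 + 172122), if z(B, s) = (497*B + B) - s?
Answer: -440110535095427/967531437333080 ≈ -0.45488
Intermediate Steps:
z(B, s) = -s + 498*B (z(B, s) = 498*B - s = -s + 498*B)
(z(-425, -676) + (-52134/(-8639) - 71453/241480))/(291667 + 172122) = ((-1*(-676) + 498*(-425)) + (-52134/(-8639) - 71453/241480))/(291667 + 172122) = ((676 - 211650) + (-52134*(-1/8639) - 71453*1/241480))/463789 = (-210974 + (52134/8639 - 71453/241480))*(1/463789) = (-210974 + 11972035853/2086145720)*(1/463789) = -440110535095427/2086145720*1/463789 = -440110535095427/967531437333080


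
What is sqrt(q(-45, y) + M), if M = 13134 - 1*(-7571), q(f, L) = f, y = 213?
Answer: 2*sqrt(5165) ≈ 143.74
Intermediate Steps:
M = 20705 (M = 13134 + 7571 = 20705)
sqrt(q(-45, y) + M) = sqrt(-45 + 20705) = sqrt(20660) = 2*sqrt(5165)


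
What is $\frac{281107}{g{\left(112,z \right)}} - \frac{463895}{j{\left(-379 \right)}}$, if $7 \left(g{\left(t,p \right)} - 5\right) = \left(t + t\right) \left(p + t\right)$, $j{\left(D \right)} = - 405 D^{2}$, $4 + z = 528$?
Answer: $\frac{3272546439650}{236852086797} \approx 13.817$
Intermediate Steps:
$z = 524$ ($z = -4 + 528 = 524$)
$g{\left(t,p \right)} = 5 + \frac{2 t \left(p + t\right)}{7}$ ($g{\left(t,p \right)} = 5 + \frac{\left(t + t\right) \left(p + t\right)}{7} = 5 + \frac{2 t \left(p + t\right)}{7}$)
$\frac{281107}{g{\left(112,z \right)}} - \frac{463895}{j{\left(-379 \right)}} = \frac{281107}{5 + \frac{2 \cdot 112^{2}}{7} + \frac{2}{7} \cdot 524 \cdot 112} - \frac{463895}{\left(-405\right) \left(-379\right)^{2}} = \frac{281107}{5 + \frac{2}{7} \cdot 12544 + 16768} - \frac{463895}{\left(-405\right) 143641} = \frac{281107}{5 + 3584 + 16768} - \frac{463895}{-58174605} = \frac{281107}{20357} - - \frac{92779}{11634921} = 281107 \cdot \frac{1}{20357} + \frac{92779}{11634921} = \frac{281107}{20357} + \frac{92779}{11634921} = \frac{3272546439650}{236852086797}$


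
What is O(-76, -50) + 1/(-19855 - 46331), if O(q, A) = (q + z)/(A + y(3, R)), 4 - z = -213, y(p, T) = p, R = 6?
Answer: -198559/66186 ≈ -3.0000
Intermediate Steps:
z = 217 (z = 4 - 1*(-213) = 4 + 213 = 217)
O(q, A) = (217 + q)/(3 + A) (O(q, A) = (q + 217)/(A + 3) = (217 + q)/(3 + A))
O(-76, -50) + 1/(-19855 - 46331) = (217 - 76)/(3 - 50) + 1/(-19855 - 46331) = 141/(-47) + 1/(-66186) = -1/47*141 - 1/66186 = -3 - 1/66186 = -198559/66186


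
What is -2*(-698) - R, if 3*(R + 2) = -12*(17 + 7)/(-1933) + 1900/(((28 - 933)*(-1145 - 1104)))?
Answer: 3299991226726/2360593131 ≈ 1397.9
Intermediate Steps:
R = -4603215850/2360593131 (R = -2 + (-12*(17 + 7)/(-1933) + 1900/(((28 - 933)*(-1145 - 1104))))/3 = -2 + (-12*24*(-1/1933) + 1900/((-905*(-2249))))/3 = -2 + (-288*(-1/1933) + 1900/2035345)/3 = -2 + (288/1933 + 1900*(1/2035345))/3 = -2 + (288/1933 + 380/407069)/3 = -2 + (⅓)*(117970412/786864377) = -2 + 117970412/2360593131 = -4603215850/2360593131 ≈ -1.9500)
-2*(-698) - R = -2*(-698) - 1*(-4603215850/2360593131) = 1396 + 4603215850/2360593131 = 3299991226726/2360593131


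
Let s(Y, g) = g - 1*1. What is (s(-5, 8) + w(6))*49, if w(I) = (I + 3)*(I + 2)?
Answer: 3871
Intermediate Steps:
w(I) = (2 + I)*(3 + I) (w(I) = (3 + I)*(2 + I) = (2 + I)*(3 + I))
s(Y, g) = -1 + g (s(Y, g) = g - 1 = -1 + g)
(s(-5, 8) + w(6))*49 = ((-1 + 8) + (6 + 6**2 + 5*6))*49 = (7 + (6 + 36 + 30))*49 = (7 + 72)*49 = 79*49 = 3871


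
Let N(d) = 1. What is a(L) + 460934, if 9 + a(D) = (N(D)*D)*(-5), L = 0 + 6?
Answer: 460895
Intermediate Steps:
L = 6
a(D) = -9 - 5*D (a(D) = -9 + (1*D)*(-5) = -9 + D*(-5) = -9 - 5*D)
a(L) + 460934 = (-9 - 5*6) + 460934 = (-9 - 30) + 460934 = -39 + 460934 = 460895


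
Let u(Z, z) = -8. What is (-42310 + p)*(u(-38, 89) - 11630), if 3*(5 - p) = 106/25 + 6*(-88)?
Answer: 36773531278/75 ≈ 4.9031e+8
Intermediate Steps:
p = 13469/75 (p = 5 - (106/25 + 6*(-88))/3 = 5 - (106*(1/25) - 528)/3 = 5 - (106/25 - 528)/3 = 5 - ⅓*(-13094/25) = 5 + 13094/75 = 13469/75 ≈ 179.59)
(-42310 + p)*(u(-38, 89) - 11630) = (-42310 + 13469/75)*(-8 - 11630) = -3159781/75*(-11638) = 36773531278/75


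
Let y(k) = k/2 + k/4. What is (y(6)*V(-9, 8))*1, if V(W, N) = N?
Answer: 36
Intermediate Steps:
y(k) = 3*k/4 (y(k) = k*(½) + k*(¼) = k/2 + k/4 = 3*k/4)
(y(6)*V(-9, 8))*1 = (((¾)*6)*8)*1 = ((9/2)*8)*1 = 36*1 = 36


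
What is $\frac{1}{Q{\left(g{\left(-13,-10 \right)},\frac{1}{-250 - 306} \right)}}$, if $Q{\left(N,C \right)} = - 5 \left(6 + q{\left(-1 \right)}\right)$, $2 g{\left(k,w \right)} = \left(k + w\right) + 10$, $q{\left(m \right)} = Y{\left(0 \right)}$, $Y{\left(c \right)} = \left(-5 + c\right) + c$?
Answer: $- \frac{1}{5} \approx -0.2$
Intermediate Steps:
$Y{\left(c \right)} = -5 + 2 c$
$q{\left(m \right)} = -5$ ($q{\left(m \right)} = -5 + 2 \cdot 0 = -5 + 0 = -5$)
$g{\left(k,w \right)} = 5 + \frac{k}{2} + \frac{w}{2}$ ($g{\left(k,w \right)} = \frac{\left(k + w\right) + 10}{2} = \frac{10 + k + w}{2} = 5 + \frac{k}{2} + \frac{w}{2}$)
$Q{\left(N,C \right)} = -5$ ($Q{\left(N,C \right)} = - 5 \left(6 - 5\right) = \left(-5\right) 1 = -5$)
$\frac{1}{Q{\left(g{\left(-13,-10 \right)},\frac{1}{-250 - 306} \right)}} = \frac{1}{-5} = - \frac{1}{5}$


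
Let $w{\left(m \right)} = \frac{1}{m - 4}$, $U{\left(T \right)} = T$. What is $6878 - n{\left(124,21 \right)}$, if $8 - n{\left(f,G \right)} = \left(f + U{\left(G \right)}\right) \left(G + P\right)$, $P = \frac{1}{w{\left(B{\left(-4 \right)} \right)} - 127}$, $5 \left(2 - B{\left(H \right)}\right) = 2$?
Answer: $\frac{15158295}{1529} \approx 9913.9$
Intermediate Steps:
$B{\left(H \right)} = \frac{8}{5}$ ($B{\left(H \right)} = 2 - \frac{2}{5} = \frac{8}{5}$)
$w{\left(m \right)} = \frac{1}{-4 + m}$
$P = - \frac{12}{1529}$ ($P = \frac{1}{\frac{1}{-4 + \frac{8}{5}} - 127} = \frac{1}{\frac{1}{- \frac{12}{5}} - 127} = \frac{1}{- \frac{5}{12} - 127} = \frac{1}{- \frac{1529}{12}} = - \frac{12}{1529} \approx -0.0078483$)
$n{\left(f,G \right)} = 8 - \left(- \frac{12}{1529} + G\right) \left(G + f\right)$ ($n{\left(f,G \right)} = 8 - \left(f + G\right) \left(G - \frac{12}{1529}\right) = 8 - \left(G + f\right) \left(- \frac{12}{1529} + G\right) = 8 - \left(- \frac{12}{1529} + G\right) \left(G + f\right)$)
$6878 - n{\left(124,21 \right)} = 6878 - \left(8 - 21^{2} + \frac{12}{1529} \cdot 21 + \frac{12}{1529} \cdot 124 - 21 \cdot 124\right) = 6878 - \left(8 - 441 + \frac{252}{1529} + \frac{1488}{1529} - 2604\right) = 6878 - - \frac{4641833}{1529} = 6878 + \frac{4641833}{1529} = \frac{15158295}{1529}$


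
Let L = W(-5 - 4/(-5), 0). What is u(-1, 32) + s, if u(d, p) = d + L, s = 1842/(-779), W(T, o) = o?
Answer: -2621/779 ≈ -3.3646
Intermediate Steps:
s = -1842/779 (s = 1842*(-1/779) = -1842/779 ≈ -2.3646)
L = 0
u(d, p) = d (u(d, p) = d + 0 = d)
u(-1, 32) + s = -1 - 1842/779 = -2621/779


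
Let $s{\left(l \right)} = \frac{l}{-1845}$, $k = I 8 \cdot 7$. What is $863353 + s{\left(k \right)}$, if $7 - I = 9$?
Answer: $\frac{1592886397}{1845} \approx 8.6335 \cdot 10^{5}$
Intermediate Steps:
$I = -2$ ($I = 7 - 9 = -2$)
$k = -112$ ($k = \left(-2\right) 8 \cdot 7 = \left(-16\right) 7 = -112$)
$s{\left(l \right)} = - \frac{l}{1845}$ ($s{\left(l \right)} = l \left(- \frac{1}{1845}\right) = - \frac{l}{1845}$)
$863353 + s{\left(k \right)} = 863353 - - \frac{112}{1845} = 863353 + \frac{112}{1845} = \frac{1592886397}{1845}$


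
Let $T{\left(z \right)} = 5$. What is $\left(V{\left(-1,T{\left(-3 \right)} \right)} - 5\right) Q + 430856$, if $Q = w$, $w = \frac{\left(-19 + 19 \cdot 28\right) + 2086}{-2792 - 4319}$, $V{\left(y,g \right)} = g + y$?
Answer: $\frac{3063819615}{7111} \approx 4.3086 \cdot 10^{5}$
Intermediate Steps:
$w = - \frac{2599}{7111}$ ($w = \frac{\left(-19 + 532\right) + 2086}{-7111} = \left(513 + 2086\right) \left(- \frac{1}{7111}\right) = 2599 \left(- \frac{1}{7111}\right) = - \frac{2599}{7111} \approx -0.36549$)
$Q = - \frac{2599}{7111} \approx -0.36549$
$\left(V{\left(-1,T{\left(-3 \right)} \right)} - 5\right) Q + 430856 = \left(\left(5 - 1\right) - 5\right) \left(- \frac{2599}{7111}\right) + 430856 = \left(4 - 5\right) \left(- \frac{2599}{7111}\right) + 430856 = \left(-1\right) \left(- \frac{2599}{7111}\right) + 430856 = \frac{2599}{7111} + 430856 = \frac{3063819615}{7111}$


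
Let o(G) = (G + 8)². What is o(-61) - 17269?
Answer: -14460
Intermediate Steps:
o(G) = (8 + G)²
o(-61) - 17269 = (8 - 61)² - 17269 = (-53)² - 17269 = 2809 - 17269 = -14460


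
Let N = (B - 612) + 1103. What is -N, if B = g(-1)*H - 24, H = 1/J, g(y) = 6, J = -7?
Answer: -3263/7 ≈ -466.14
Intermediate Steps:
H = -⅐ (H = 1/(-7) = -⅐ ≈ -0.14286)
B = -174/7 (B = 6*(-⅐) - 24 = -6/7 - 24 = -174/7 ≈ -24.857)
N = 3263/7 (N = (-174/7 - 612) + 1103 = -4458/7 + 1103 = 3263/7 ≈ 466.14)
-N = -1*3263/7 = -3263/7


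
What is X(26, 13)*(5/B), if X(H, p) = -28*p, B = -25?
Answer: 364/5 ≈ 72.800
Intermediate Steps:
X(26, 13)*(5/B) = (-28*13)*(5/(-25)) = -1820*(-1)/25 = -364*(-1/5) = 364/5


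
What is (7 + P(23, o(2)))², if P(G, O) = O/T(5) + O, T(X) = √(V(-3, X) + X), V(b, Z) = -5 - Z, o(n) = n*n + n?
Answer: 809/5 - 156*I*√5/5 ≈ 161.8 - 69.765*I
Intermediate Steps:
o(n) = n + n² (o(n) = n² + n = n + n²)
T(X) = I*√5 (T(X) = √((-5 - X) + X) = √(-5) = I*√5)
P(G, O) = O - I*O*√5/5 (P(G, O) = O/((I*√5)) + O = (-I*√5/5)*O + O = -I*O*√5/5 + O = O - I*O*√5/5)
(7 + P(23, o(2)))² = (7 + (2*(1 + 2))*(5 - I*√5)/5)² = (7 + (2*3)*(5 - I*√5)/5)² = (7 + (⅕)*6*(5 - I*√5))² = (7 + (6 - 6*I*√5/5))² = (13 - 6*I*√5/5)²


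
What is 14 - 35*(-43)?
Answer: 1519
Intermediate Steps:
14 - 35*(-43) = 14 + 1505 = 1519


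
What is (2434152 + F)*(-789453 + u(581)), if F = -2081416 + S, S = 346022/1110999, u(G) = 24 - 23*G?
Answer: -314605907441286512/1110999 ≈ -2.8317e+11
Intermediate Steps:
S = 346022/1110999 (S = 346022*(1/1110999) = 346022/1110999 ≈ 0.31145)
F = -2312450748562/1110999 (F = -2081416 + 346022/1110999 = -2312450748562/1110999 ≈ -2.0814e+6)
(2434152 + F)*(-789453 + u(581)) = (2434152 - 2312450748562/1110999)*(-789453 + (24 - 23*581)) = 391889689286*(-789453 + (24 - 13363))/1110999 = 391889689286*(-789453 - 13339)/1110999 = (391889689286/1110999)*(-802792) = -314605907441286512/1110999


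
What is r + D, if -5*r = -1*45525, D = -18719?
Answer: -9614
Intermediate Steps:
r = 9105 (r = -(-1)*45525/5 = -1/5*(-45525) = 9105)
r + D = 9105 - 18719 = -9614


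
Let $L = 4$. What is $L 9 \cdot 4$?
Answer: $144$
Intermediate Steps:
$L 9 \cdot 4 = 4 \cdot 9 \cdot 4 = 36 \cdot 4 = 144$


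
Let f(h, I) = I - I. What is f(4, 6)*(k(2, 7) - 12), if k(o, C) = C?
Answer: 0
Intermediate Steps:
f(h, I) = 0
f(4, 6)*(k(2, 7) - 12) = 0*(7 - 12) = 0*(-5) = 0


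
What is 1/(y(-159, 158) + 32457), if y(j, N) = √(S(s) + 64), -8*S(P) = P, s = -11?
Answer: 259656/8427654269 - 2*√1046/8427654269 ≈ 3.0802e-5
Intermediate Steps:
S(P) = -P/8
y(j, N) = √1046/4 (y(j, N) = √(-⅛*(-11) + 64) = √(11/8 + 64) = √(523/8) = √1046/4)
1/(y(-159, 158) + 32457) = 1/(√1046/4 + 32457) = 1/(32457 + √1046/4)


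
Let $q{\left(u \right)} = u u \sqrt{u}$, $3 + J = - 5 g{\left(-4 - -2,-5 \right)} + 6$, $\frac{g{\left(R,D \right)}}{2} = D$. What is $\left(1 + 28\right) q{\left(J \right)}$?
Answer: $81461 \sqrt{53} \approx 5.9305 \cdot 10^{5}$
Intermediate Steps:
$g{\left(R,D \right)} = 2 D$
$J = 53$ ($J = -3 - \left(-6 + 5 \cdot 2 \left(-5\right)\right) = -3 + \left(\left(-5\right) \left(-10\right) + 6\right) = -3 + \left(50 + 6\right) = -3 + 56 = 53$)
$q{\left(u \right)} = u^{\frac{5}{2}}$ ($q{\left(u \right)} = u u^{\frac{3}{2}} = u^{\frac{5}{2}}$)
$\left(1 + 28\right) q{\left(J \right)} = \left(1 + 28\right) 53^{\frac{5}{2}} = 29 \cdot 2809 \sqrt{53} = 81461 \sqrt{53}$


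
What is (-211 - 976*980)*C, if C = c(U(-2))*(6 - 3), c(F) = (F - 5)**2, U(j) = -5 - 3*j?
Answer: -45921168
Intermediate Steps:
c(F) = (-5 + F)**2
C = 48 (C = (-5 + (-5 - 3*(-2)))**2*(6 - 3) = (-5 + (-5 + 6))**2*3 = (-5 + 1)**2*3 = (-4)**2*3 = 16*3 = 48)
(-211 - 976*980)*C = (-211 - 976*980)*48 = (-211 - 956480)*48 = -956691*48 = -45921168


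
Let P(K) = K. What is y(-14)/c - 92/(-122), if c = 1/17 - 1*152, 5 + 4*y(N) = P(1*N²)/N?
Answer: 494975/630252 ≈ 0.78536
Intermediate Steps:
y(N) = -5/4 + N/4 (y(N) = -5/4 + ((1*N²)/N)/4 = -5/4 + (N²/N)/4 = -5/4 + N/4)
c = -2583/17 (c = 1/17 - 152 = -2583/17 ≈ -151.94)
y(-14)/c - 92/(-122) = (-5/4 + (¼)*(-14))/(-2583/17) - 92/(-122) = (-5/4 - 7/2)*(-17/2583) - 92*(-1/122) = -19/4*(-17/2583) + 46/61 = 323/10332 + 46/61 = 494975/630252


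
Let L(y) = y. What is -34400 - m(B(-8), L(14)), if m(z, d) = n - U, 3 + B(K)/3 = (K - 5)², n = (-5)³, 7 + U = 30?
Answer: -34252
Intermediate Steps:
U = 23 (U = -7 + 30 = 23)
n = -125
B(K) = -9 + 3*(-5 + K)² (B(K) = -9 + 3*(K - 5)² = -9 + 3*(-5 + K)²)
m(z, d) = -148 (m(z, d) = -125 - 1*23 = -125 - 23 = -148)
-34400 - m(B(-8), L(14)) = -34400 - 1*(-148) = -34400 + 148 = -34252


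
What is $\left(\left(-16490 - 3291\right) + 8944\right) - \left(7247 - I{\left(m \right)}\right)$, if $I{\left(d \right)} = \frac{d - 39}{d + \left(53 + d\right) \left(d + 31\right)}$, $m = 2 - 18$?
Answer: $- \frac{886121}{49} \approx -18084.0$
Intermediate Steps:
$m = -16$
$I{\left(d \right)} = \frac{-39 + d}{d + \left(31 + d\right) \left(53 + d\right)}$ ($I{\left(d \right)} = \frac{-39 + d}{d + \left(53 + d\right) \left(31 + d\right)} = \frac{-39 + d}{d + \left(31 + d\right) \left(53 + d\right)}$)
$\left(\left(-16490 - 3291\right) + 8944\right) - \left(7247 - I{\left(m \right)}\right) = \left(\left(-16490 - 3291\right) + 8944\right) - \left(7247 - \frac{-39 - 16}{1643 + \left(-16\right)^{2} + 85 \left(-16\right)}\right) = \left(-19781 + 8944\right) - \left(7247 - \frac{1}{1643 + 256 - 1360} \left(-55\right)\right) = -10837 - \left(7247 - \frac{1}{539} \left(-55\right)\right) = -10837 - \left(7247 - - \frac{5}{49}\right) = -10837 - \left(7247 + \frac{5}{49}\right) = -10837 - \frac{355108}{49} = - \frac{886121}{49}$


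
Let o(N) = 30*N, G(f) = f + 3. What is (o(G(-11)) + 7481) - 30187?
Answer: -22946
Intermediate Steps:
G(f) = 3 + f
(o(G(-11)) + 7481) - 30187 = (30*(3 - 11) + 7481) - 30187 = (30*(-8) + 7481) - 30187 = (-240 + 7481) - 30187 = 7241 - 30187 = -22946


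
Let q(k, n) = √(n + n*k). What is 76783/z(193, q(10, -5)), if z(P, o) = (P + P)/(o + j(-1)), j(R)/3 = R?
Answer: -230349/386 + 76783*I*√55/386 ≈ -596.76 + 1475.2*I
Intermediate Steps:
j(R) = 3*R
q(k, n) = √(n + k*n)
z(P, o) = 2*P/(-3 + o) (z(P, o) = (P + P)/(o + 3*(-1)) = (2*P)/(o - 3) = (2*P)/(-3 + o) = 2*P/(-3 + o))
76783/z(193, q(10, -5)) = 76783/((2*193/(-3 + √(-5*(1 + 10))))) = 76783/((2*193/(-3 + √(-5*11)))) = 76783/((2*193/(-3 + √(-55)))) = 76783/((2*193/(-3 + I*√55))) = 76783/((386/(-3 + I*√55))) = 76783*(-3/386 + I*√55/386) = -230349/386 + 76783*I*√55/386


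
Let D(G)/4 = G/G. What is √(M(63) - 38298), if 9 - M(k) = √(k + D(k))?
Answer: √(-38289 - √67) ≈ 195.7*I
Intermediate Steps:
D(G) = 4 (D(G) = 4*(G/G) = 4*1 = 4)
M(k) = 9 - √(4 + k) (M(k) = 9 - √(k + 4) = 9 - √(4 + k))
√(M(63) - 38298) = √((9 - √(4 + 63)) - 38298) = √((9 - √67) - 38298) = √(-38289 - √67)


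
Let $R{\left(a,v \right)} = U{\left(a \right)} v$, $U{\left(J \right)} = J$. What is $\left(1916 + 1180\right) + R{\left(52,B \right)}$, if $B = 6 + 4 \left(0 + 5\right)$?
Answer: $4448$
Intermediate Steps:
$B = 26$ ($B = 6 + 4 \cdot 5 = 6 + 20 = 26$)
$R{\left(a,v \right)} = a v$
$\left(1916 + 1180\right) + R{\left(52,B \right)} = \left(1916 + 1180\right) + 52 \cdot 26 = 3096 + 1352 = 4448$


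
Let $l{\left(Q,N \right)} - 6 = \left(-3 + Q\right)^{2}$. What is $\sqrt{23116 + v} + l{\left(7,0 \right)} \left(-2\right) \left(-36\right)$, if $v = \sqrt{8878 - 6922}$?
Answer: $1584 + \sqrt{23116 + 2 \sqrt{489}} \approx 1736.2$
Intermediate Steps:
$l{\left(Q,N \right)} = 6 + \left(-3 + Q\right)^{2}$
$v = 2 \sqrt{489}$ ($v = \sqrt{1956} = 2 \sqrt{489} \approx 44.227$)
$\sqrt{23116 + v} + l{\left(7,0 \right)} \left(-2\right) \left(-36\right) = \sqrt{23116 + 2 \sqrt{489}} + \left(6 + \left(-3 + 7\right)^{2}\right) \left(-2\right) \left(-36\right) = \sqrt{23116 + 2 \sqrt{489}} + \left(6 + 4^{2}\right) \left(-2\right) \left(-36\right) = \sqrt{23116 + 2 \sqrt{489}} + \left(6 + 16\right) \left(-2\right) \left(-36\right) = \sqrt{23116 + 2 \sqrt{489}} + 22 \left(-2\right) \left(-36\right) = \sqrt{23116 + 2 \sqrt{489}} - -1584 = \sqrt{23116 + 2 \sqrt{489}} + 1584 = 1584 + \sqrt{23116 + 2 \sqrt{489}}$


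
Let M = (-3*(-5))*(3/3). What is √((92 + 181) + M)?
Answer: 12*√2 ≈ 16.971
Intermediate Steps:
M = 15 (M = 15*(3*(⅓)) = 15*1 = 15)
√((92 + 181) + M) = √((92 + 181) + 15) = √(273 + 15) = √288 = 12*√2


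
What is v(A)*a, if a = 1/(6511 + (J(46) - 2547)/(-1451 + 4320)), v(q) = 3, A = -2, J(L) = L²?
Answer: 8607/18679628 ≈ 0.00046077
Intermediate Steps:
a = 2869/18679628 (a = 1/(6511 + (46² - 2547)/(-1451 + 4320)) = 1/(6511 + (2116 - 2547)/2869) = 1/(6511 - 431*1/2869) = 1/(6511 - 431/2869) = 1/(18679628/2869) = 2869/18679628 ≈ 0.00015359)
v(A)*a = 3*(2869/18679628) = 8607/18679628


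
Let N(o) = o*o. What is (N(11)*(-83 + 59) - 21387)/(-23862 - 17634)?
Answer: 8097/13832 ≈ 0.58538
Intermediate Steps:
N(o) = o²
(N(11)*(-83 + 59) - 21387)/(-23862 - 17634) = (11²*(-83 + 59) - 21387)/(-23862 - 17634) = (121*(-24) - 21387)/(-41496) = (-2904 - 21387)*(-1/41496) = -24291*(-1/41496) = 8097/13832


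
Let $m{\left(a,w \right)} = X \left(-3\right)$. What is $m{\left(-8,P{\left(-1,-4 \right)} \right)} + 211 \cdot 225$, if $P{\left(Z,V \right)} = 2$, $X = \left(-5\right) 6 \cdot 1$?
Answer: $47565$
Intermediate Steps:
$X = -30$ ($X = \left(-30\right) 1 = -30$)
$m{\left(a,w \right)} = 90$ ($m{\left(a,w \right)} = \left(-30\right) \left(-3\right) = 90$)
$m{\left(-8,P{\left(-1,-4 \right)} \right)} + 211 \cdot 225 = 90 + 211 \cdot 225 = 90 + 47475 = 47565$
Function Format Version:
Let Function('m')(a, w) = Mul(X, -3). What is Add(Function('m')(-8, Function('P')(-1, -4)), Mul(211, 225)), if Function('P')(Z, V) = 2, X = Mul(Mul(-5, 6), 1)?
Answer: 47565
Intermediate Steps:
X = -30 (X = Mul(-30, 1) = -30)
Function('m')(a, w) = 90 (Function('m')(a, w) = Mul(-30, -3) = 90)
Add(Function('m')(-8, Function('P')(-1, -4)), Mul(211, 225)) = Add(90, Mul(211, 225)) = Add(90, 47475) = 47565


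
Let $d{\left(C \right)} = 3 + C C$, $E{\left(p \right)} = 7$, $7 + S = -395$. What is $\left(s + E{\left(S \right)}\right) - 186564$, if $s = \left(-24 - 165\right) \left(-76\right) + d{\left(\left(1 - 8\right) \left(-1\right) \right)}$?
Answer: $-172141$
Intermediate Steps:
$S = -402$ ($S = -7 - 395 = -402$)
$d{\left(C \right)} = 3 + C^{2}$
$s = 14416$ ($s = \left(-24 - 165\right) \left(-76\right) + \left(3 + \left(\left(1 - 8\right) \left(-1\right)\right)^{2}\right) = \left(-189\right) \left(-76\right) + \left(3 + \left(\left(-7\right) \left(-1\right)\right)^{2}\right) = 14364 + \left(3 + 7^{2}\right) = 14364 + \left(3 + 49\right) = 14364 + 52 = 14416$)
$\left(s + E{\left(S \right)}\right) - 186564 = \left(14416 + 7\right) - 186564 = 14423 - 186564 = -172141$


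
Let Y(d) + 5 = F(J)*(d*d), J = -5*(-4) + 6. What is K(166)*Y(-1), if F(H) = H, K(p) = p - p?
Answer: 0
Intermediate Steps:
K(p) = 0
J = 26 (J = 20 + 6 = 26)
Y(d) = -5 + 26*d² (Y(d) = -5 + 26*(d*d) = -5 + 26*d²)
K(166)*Y(-1) = 0*(-5 + 26*(-1)²) = 0*(-5 + 26*1) = 0*(-5 + 26) = 0*21 = 0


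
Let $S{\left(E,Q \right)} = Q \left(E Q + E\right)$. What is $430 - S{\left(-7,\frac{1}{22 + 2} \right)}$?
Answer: $\frac{247855}{576} \approx 430.3$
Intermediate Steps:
$S{\left(E,Q \right)} = Q \left(E + E Q\right)$
$430 - S{\left(-7,\frac{1}{22 + 2} \right)} = 430 - - \frac{7 \left(1 + \frac{1}{22 + 2}\right)}{22 + 2} = 430 - - \frac{7 \left(1 + \frac{1}{24}\right)}{24} = 430 - \left(-7\right) \frac{1}{24} \left(1 + \frac{1}{24}\right) = 430 - \left(-7\right) \frac{1}{24} \cdot \frac{25}{24} = 430 - - \frac{175}{576} = 430 + \frac{175}{576} = \frac{247855}{576}$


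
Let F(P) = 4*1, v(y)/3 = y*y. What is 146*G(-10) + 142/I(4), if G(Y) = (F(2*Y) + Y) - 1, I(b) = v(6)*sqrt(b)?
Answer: -110305/108 ≈ -1021.3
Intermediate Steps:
v(y) = 3*y**2 (v(y) = 3*(y*y) = 3*y**2)
F(P) = 4
I(b) = 108*sqrt(b) (I(b) = (3*6**2)*sqrt(b) = (3*36)*sqrt(b) = 108*sqrt(b))
G(Y) = 3 + Y (G(Y) = (4 + Y) - 1 = 3 + Y)
146*G(-10) + 142/I(4) = 146*(3 - 10) + 142/((108*sqrt(4))) = 146*(-7) + 142/((108*2)) = -1022 + 142/216 = -1022 + 142*(1/216) = -1022 + 71/108 = -110305/108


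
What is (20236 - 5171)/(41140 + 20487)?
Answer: 15065/61627 ≈ 0.24445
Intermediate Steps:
(20236 - 5171)/(41140 + 20487) = 15065/61627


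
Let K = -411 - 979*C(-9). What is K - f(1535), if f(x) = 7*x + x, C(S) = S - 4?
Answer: 36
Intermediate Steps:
C(S) = -4 + S
f(x) = 8*x
K = 12316 (K = -411 - 979*(-4 - 9) = -411 - 979*(-13) = -411 + 12727 = 12316)
K - f(1535) = 12316 - 8*1535 = 12316 - 1*12280 = 12316 - 12280 = 36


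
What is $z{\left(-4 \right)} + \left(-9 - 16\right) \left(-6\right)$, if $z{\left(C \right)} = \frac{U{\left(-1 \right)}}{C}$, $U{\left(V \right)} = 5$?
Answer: $\frac{595}{4} \approx 148.75$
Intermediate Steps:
$z{\left(C \right)} = \frac{5}{C}$
$z{\left(-4 \right)} + \left(-9 - 16\right) \left(-6\right) = \frac{5}{-4} + \left(-9 - 16\right) \left(-6\right) = 5 \left(- \frac{1}{4}\right) - -150 = - \frac{5}{4} + 150 = \frac{595}{4}$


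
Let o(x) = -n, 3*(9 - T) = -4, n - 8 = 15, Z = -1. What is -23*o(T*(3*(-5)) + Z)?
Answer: 529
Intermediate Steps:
n = 23 (n = 8 + 15 = 23)
T = 31/3 (T = 9 - 1/3*(-4) = 9 + 4/3 = 31/3 ≈ 10.333)
o(x) = -23 (o(x) = -1*23 = -23)
-23*o(T*(3*(-5)) + Z) = -23*(-23) = 529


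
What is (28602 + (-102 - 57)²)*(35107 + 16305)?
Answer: 2770232796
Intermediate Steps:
(28602 + (-102 - 57)²)*(35107 + 16305) = (28602 + (-159)²)*51412 = (28602 + 25281)*51412 = 53883*51412 = 2770232796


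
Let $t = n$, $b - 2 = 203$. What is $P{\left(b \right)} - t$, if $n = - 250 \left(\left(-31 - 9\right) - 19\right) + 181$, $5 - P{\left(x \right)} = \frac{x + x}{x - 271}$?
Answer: $- \frac{492353}{33} \approx -14920.0$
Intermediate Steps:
$b = 205$ ($b = 2 + 203 = 205$)
$P{\left(x \right)} = 5 - \frac{2 x}{-271 + x}$ ($P{\left(x \right)} = 5 - \frac{x + x}{x - 271} = 5 - \frac{2 x}{-271 + x}$)
$n = 14931$ ($n = - 250 \left(-40 - 19\right) + 181 = \left(-250\right) \left(-59\right) + 181 = 14750 + 181 = 14931$)
$t = 14931$
$P{\left(b \right)} - t = \frac{-1355 + 3 \cdot 205}{-271 + 205} - 14931 = \frac{-1355 + 615}{-66} - 14931 = \left(- \frac{1}{66}\right) \left(-740\right) - 14931 = \frac{370}{33} - 14931 = - \frac{492353}{33}$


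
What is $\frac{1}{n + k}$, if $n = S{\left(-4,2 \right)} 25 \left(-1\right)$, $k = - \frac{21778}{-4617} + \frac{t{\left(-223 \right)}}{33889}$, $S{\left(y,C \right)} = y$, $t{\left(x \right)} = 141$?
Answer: $\frac{156465513}{16385236939} \approx 0.0095492$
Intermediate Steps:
$k = \frac{738685639}{156465513}$ ($k = - \frac{21778}{-4617} + \frac{141}{33889} = \left(-21778\right) \left(- \frac{1}{4617}\right) + 141 \cdot \frac{1}{33889} = \frac{21778}{4617} + \frac{141}{33889} = \frac{738685639}{156465513} \approx 4.7211$)
$n = 100$ ($n = \left(-4\right) 25 \left(-1\right) = \left(-100\right) \left(-1\right) = 100$)
$\frac{1}{n + k} = \frac{1}{100 + \frac{738685639}{156465513}} = \frac{1}{\frac{16385236939}{156465513}} = \frac{156465513}{16385236939}$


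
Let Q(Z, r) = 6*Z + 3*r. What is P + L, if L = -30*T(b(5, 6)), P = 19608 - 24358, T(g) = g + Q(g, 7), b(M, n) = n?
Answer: -6640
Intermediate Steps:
Q(Z, r) = 3*r + 6*Z
T(g) = 21 + 7*g (T(g) = g + (3*7 + 6*g) = g + (21 + 6*g) = 21 + 7*g)
P = -4750
L = -1890 (L = -30*(21 + 7*6) = -30*(21 + 42) = -30*63 = -1890)
P + L = -4750 - 1890 = -6640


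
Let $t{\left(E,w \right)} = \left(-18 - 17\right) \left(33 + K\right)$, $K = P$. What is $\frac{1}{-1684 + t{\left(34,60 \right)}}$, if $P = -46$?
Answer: $- \frac{1}{1229} \approx -0.00081367$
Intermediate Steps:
$K = -46$
$t{\left(E,w \right)} = 455$ ($t{\left(E,w \right)} = \left(-18 - 17\right) \left(33 - 46\right) = \left(-35\right) \left(-13\right) = 455$)
$\frac{1}{-1684 + t{\left(34,60 \right)}} = \frac{1}{-1684 + 455} = \frac{1}{-1229} = - \frac{1}{1229}$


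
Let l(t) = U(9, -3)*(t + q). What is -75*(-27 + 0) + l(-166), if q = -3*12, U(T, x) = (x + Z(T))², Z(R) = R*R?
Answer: -1226943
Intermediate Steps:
Z(R) = R²
U(T, x) = (x + T²)²
q = -36
l(t) = -219024 + 6084*t (l(t) = (-3 + 9²)²*(t - 36) = (-3 + 81)²*(-36 + t) = 78²*(-36 + t) = 6084*(-36 + t) = -219024 + 6084*t)
-75*(-27 + 0) + l(-166) = -75*(-27 + 0) + (-219024 + 6084*(-166)) = -75*(-27) + (-219024 - 1009944) = 2025 - 1228968 = -1226943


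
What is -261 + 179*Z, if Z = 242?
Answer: 43057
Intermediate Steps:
-261 + 179*Z = -261 + 179*242 = -261 + 43318 = 43057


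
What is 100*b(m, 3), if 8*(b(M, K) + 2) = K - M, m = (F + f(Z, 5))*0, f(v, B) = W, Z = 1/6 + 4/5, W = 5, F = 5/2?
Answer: -325/2 ≈ -162.50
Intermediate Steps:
F = 5/2 (F = 5*(½) = 5/2 ≈ 2.5000)
Z = 29/30 (Z = 1*(⅙) + 4*(⅕) = ⅙ + ⅘ = 29/30 ≈ 0.96667)
f(v, B) = 5
m = 0 (m = (5/2 + 5)*0 = (15/2)*0 = 0)
b(M, K) = -2 - M/8 + K/8 (b(M, K) = -2 + (K - M)/8 = -2 + (-M/8 + K/8) = -2 - M/8 + K/8)
100*b(m, 3) = 100*(-2 - ⅛*0 + (⅛)*3) = 100*(-2 + 0 + 3/8) = 100*(-13/8) = -325/2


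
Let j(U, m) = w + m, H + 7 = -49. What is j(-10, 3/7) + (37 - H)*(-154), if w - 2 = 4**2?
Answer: -100125/7 ≈ -14304.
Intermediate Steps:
w = 18 (w = 2 + 4**2 = 2 + 16 = 18)
H = -56 (H = -7 - 49 = -56)
j(U, m) = 18 + m
j(-10, 3/7) + (37 - H)*(-154) = (18 + 3/7) + (37 - 1*(-56))*(-154) = (18 + 3*(1/7)) + (37 + 56)*(-154) = (18 + 3/7) + 93*(-154) = 129/7 - 14322 = -100125/7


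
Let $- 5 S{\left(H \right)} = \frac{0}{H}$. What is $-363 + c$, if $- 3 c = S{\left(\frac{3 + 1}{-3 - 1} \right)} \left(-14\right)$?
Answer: $-363$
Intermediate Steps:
$S{\left(H \right)} = 0$ ($S{\left(H \right)} = - \frac{0 \frac{1}{H}}{5} = \left(- \frac{1}{5}\right) 0 = 0$)
$c = 0$ ($c = - \frac{0 \left(-14\right)}{3} = \left(- \frac{1}{3}\right) 0 = 0$)
$-363 + c = -363 + 0 = -363$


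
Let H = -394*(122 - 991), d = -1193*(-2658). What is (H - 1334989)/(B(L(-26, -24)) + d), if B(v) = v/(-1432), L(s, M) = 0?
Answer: -992603/3170994 ≈ -0.31303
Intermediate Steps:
B(v) = -v/1432 (B(v) = v*(-1/1432) = -v/1432)
d = 3170994
H = 342386 (H = -394*(-869) = 342386)
(H - 1334989)/(B(L(-26, -24)) + d) = (342386 - 1334989)/(-1/1432*0 + 3170994) = -992603/(0 + 3170994) = -992603/3170994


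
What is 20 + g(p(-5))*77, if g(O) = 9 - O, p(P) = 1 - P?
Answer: 251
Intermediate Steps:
20 + g(p(-5))*77 = 20 + (9 - (1 - 1*(-5)))*77 = 20 + (9 - (1 + 5))*77 = 20 + (9 - 1*6)*77 = 20 + (9 - 6)*77 = 20 + 3*77 = 20 + 231 = 251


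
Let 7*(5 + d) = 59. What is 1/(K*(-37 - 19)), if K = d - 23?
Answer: 1/1096 ≈ 0.00091241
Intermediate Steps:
d = 24/7 (d = -5 + (⅐)*59 = -5 + 59/7 = 24/7 ≈ 3.4286)
K = -137/7 (K = 24/7 - 23 = -137/7 ≈ -19.571)
1/(K*(-37 - 19)) = 1/(-137*(-37 - 19)/7) = 1/(-137/7*(-56)) = 1/1096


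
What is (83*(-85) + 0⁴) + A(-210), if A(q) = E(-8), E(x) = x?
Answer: -7063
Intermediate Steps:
A(q) = -8
(83*(-85) + 0⁴) + A(-210) = (83*(-85) + 0⁴) - 8 = (-7055 + 0) - 8 = -7055 - 8 = -7063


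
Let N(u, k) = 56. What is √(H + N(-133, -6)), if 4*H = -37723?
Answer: I*√37499/2 ≈ 96.823*I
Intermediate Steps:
H = -37723/4 (H = (¼)*(-37723) = -37723/4 ≈ -9430.8)
√(H + N(-133, -6)) = √(-37723/4 + 56) = √(-37499/4) = I*√37499/2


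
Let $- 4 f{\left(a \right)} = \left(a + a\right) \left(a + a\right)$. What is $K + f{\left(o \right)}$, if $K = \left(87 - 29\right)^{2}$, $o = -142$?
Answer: $-16800$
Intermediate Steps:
$f{\left(a \right)} = - a^{2}$ ($f{\left(a \right)} = - \frac{\left(a + a\right) \left(a + a\right)}{4} = - \frac{2 a 2 a}{4} = - \frac{4 a^{2}}{4} = - a^{2}$)
$K = 3364$ ($K = 58^{2} = 3364$)
$K + f{\left(o \right)} = 3364 - \left(-142\right)^{2} = 3364 - 20164 = -16800$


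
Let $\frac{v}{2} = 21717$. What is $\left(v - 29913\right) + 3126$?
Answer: $16647$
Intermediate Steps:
$v = 43434$ ($v = 2 \cdot 21717 = 43434$)
$\left(v - 29913\right) + 3126 = \left(43434 - 29913\right) + 3126 = 13521 + 3126 = 16647$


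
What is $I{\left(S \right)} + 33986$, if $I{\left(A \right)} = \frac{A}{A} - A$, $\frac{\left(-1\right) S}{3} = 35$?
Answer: $34092$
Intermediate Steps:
$S = -105$ ($S = \left(-3\right) 35 = -105$)
$I{\left(A \right)} = 1 - A$
$I{\left(S \right)} + 33986 = \left(1 - -105\right) + 33986 = \left(1 + 105\right) + 33986 = 106 + 33986 = 34092$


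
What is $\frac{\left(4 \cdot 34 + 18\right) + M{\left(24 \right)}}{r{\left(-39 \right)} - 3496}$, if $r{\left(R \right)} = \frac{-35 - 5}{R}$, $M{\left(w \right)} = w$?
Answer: $- \frac{3471}{68152} \approx -0.05093$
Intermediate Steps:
$r{\left(R \right)} = - \frac{40}{R}$
$\frac{\left(4 \cdot 34 + 18\right) + M{\left(24 \right)}}{r{\left(-39 \right)} - 3496} = \frac{\left(4 \cdot 34 + 18\right) + 24}{- \frac{40}{-39} - 3496} = \frac{\left(136 + 18\right) + 24}{\left(-40\right) \left(- \frac{1}{39}\right) - 3496} = \frac{154 + 24}{\frac{40}{39} - 3496} = \frac{178}{- \frac{136304}{39}} = 178 \left(- \frac{39}{136304}\right) = - \frac{3471}{68152}$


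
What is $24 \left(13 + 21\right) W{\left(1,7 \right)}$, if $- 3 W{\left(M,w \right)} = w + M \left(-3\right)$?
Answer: $-1088$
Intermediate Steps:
$W{\left(M,w \right)} = M - \frac{w}{3}$ ($W{\left(M,w \right)} = - \frac{w + M \left(-3\right)}{3} = - \frac{w - 3 M}{3} = M - \frac{w}{3}$)
$24 \left(13 + 21\right) W{\left(1,7 \right)} = 24 \left(13 + 21\right) \left(1 - \frac{7}{3}\right) = 24 \cdot 34 \left(1 - \frac{7}{3}\right) = 816 \left(- \frac{4}{3}\right) = -1088$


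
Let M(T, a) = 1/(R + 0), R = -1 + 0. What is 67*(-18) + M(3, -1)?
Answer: -1207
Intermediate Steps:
R = -1
M(T, a) = -1 (M(T, a) = 1/(-1 + 0) = 1/(-1) = -1)
67*(-18) + M(3, -1) = 67*(-18) - 1 = -1206 - 1 = -1207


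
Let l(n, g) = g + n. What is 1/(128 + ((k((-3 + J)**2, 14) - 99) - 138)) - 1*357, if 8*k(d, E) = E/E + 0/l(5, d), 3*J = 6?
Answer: -310955/871 ≈ -357.01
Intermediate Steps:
J = 2 (J = (1/3)*6 = 2)
k(d, E) = 1/8 (k(d, E) = (E/E + 0/(d + 5))/8 = (1 + 0/(5 + d))/8 = (1 + 0)/8 = (1/8)*1 = 1/8)
1/(128 + ((k((-3 + J)**2, 14) - 99) - 138)) - 1*357 = 1/(128 + ((1/8 - 99) - 138)) - 1*357 = 1/(128 + (-791/8 - 138)) - 357 = 1/(128 - 1895/8) - 357 = 1/(-871/8) - 357 = -8/871 - 357 = -310955/871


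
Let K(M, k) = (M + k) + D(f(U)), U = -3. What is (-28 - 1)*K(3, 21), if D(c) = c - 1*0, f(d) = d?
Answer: -609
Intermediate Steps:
D(c) = c (D(c) = c + 0 = c)
K(M, k) = -3 + M + k (K(M, k) = (M + k) - 3 = -3 + M + k)
(-28 - 1)*K(3, 21) = (-28 - 1)*(-3 + 3 + 21) = -29*21 = -609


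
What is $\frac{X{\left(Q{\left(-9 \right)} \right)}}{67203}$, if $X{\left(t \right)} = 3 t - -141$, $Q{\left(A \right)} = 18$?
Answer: $\frac{65}{22401} \approx 0.0029017$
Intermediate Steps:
$X{\left(t \right)} = 141 + 3 t$ ($X{\left(t \right)} = 3 t + 141 = 141 + 3 t$)
$\frac{X{\left(Q{\left(-9 \right)} \right)}}{67203} = \frac{141 + 3 \cdot 18}{67203} = \left(141 + 54\right) \frac{1}{67203} = 195 \cdot \frac{1}{67203} = \frac{65}{22401}$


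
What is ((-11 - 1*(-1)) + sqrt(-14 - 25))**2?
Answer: (10 - I*sqrt(39))**2 ≈ 61.0 - 124.9*I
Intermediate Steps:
((-11 - 1*(-1)) + sqrt(-14 - 25))**2 = ((-11 + 1) + sqrt(-39))**2 = (-10 + I*sqrt(39))**2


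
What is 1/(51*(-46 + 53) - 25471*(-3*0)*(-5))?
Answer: 1/357 ≈ 0.0028011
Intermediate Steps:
1/(51*(-46 + 53) - 25471*(-3*0)*(-5)) = 1/(51*7 - 0*(-5)) = 1/(357 - 25471*0) = 1/(357 + 0) = 1/357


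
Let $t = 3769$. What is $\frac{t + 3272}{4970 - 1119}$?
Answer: $\frac{7041}{3851} \approx 1.8284$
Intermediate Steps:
$\frac{t + 3272}{4970 - 1119} = \frac{3769 + 3272}{4970 - 1119} = \frac{7041}{3851}$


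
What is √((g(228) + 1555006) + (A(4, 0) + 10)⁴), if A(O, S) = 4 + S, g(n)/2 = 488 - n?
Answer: √1593942 ≈ 1262.5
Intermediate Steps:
g(n) = 976 - 2*n (g(n) = 2*(488 - n) = 976 - 2*n)
√((g(228) + 1555006) + (A(4, 0) + 10)⁴) = √(((976 - 2*228) + 1555006) + ((4 + 0) + 10)⁴) = √(((976 - 456) + 1555006) + (4 + 10)⁴) = √((520 + 1555006) + 14⁴) = √(1555526 + 38416) = √1593942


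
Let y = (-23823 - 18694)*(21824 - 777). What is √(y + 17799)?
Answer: 50*I*√357935 ≈ 29914.0*I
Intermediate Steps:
y = -894855299 (y = -42517*21047 = -894855299)
√(y + 17799) = √(-894855299 + 17799) = √(-894837500) = 50*I*√357935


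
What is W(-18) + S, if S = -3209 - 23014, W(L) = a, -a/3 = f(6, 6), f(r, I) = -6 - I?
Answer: -26187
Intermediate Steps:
a = 36 (a = -3*(-6 - 1*6) = -3*(-6 - 6) = -3*(-12) = 36)
W(L) = 36
S = -26223
W(-18) + S = 36 - 26223 = -26187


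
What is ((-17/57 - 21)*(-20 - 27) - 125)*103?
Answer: 5143099/57 ≈ 90230.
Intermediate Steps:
((-17/57 - 21)*(-20 - 27) - 125)*103 = ((-17*1/57 - 21)*(-47) - 125)*103 = ((-17/57 - 21)*(-47) - 125)*103 = (-1214/57*(-47) - 125)*103 = (57058/57 - 125)*103 = (49933/57)*103 = 5143099/57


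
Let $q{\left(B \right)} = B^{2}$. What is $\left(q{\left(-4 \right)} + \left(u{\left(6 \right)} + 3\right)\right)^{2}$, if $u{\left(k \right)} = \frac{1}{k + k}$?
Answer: $\frac{52441}{144} \approx 364.17$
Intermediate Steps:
$u{\left(k \right)} = \frac{1}{2 k}$
$\left(q{\left(-4 \right)} + \left(u{\left(6 \right)} + 3\right)\right)^{2} = \left(\left(-4\right)^{2} + \left(\frac{1}{2 \cdot 6} + 3\right)\right)^{2} = \left(16 + \left(\frac{1}{2} \cdot \frac{1}{6} + 3\right)\right)^{2} = \left(16 + \left(\frac{1}{12} + 3\right)\right)^{2} = \left(16 + \frac{37}{12}\right)^{2} = \left(\frac{229}{12}\right)^{2} = \frac{52441}{144}$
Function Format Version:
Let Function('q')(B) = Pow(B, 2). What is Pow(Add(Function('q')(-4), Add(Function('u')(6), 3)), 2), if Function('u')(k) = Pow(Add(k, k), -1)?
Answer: Rational(52441, 144) ≈ 364.17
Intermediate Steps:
Function('u')(k) = Mul(Rational(1, 2), Pow(k, -1)) (Function('u')(k) = Pow(Mul(2, k), -1) = Mul(Rational(1, 2), Pow(k, -1)))
Pow(Add(Function('q')(-4), Add(Function('u')(6), 3)), 2) = Pow(Add(Pow(-4, 2), Add(Mul(Rational(1, 2), Pow(6, -1)), 3)), 2) = Pow(Add(16, Add(Mul(Rational(1, 2), Rational(1, 6)), 3)), 2) = Pow(Add(16, Add(Rational(1, 12), 3)), 2) = Pow(Add(16, Rational(37, 12)), 2) = Pow(Rational(229, 12), 2) = Rational(52441, 144)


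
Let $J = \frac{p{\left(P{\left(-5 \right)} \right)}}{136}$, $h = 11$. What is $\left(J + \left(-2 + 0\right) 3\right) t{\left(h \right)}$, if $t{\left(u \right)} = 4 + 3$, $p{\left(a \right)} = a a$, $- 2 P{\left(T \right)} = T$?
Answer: $- \frac{22673}{544} \approx -41.678$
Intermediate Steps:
$P{\left(T \right)} = - \frac{T}{2}$
$p{\left(a \right)} = a^{2}$
$J = \frac{25}{544}$ ($J = \frac{\left(\left(- \frac{1}{2}\right) \left(-5\right)\right)^{2}}{136} = \left(\frac{5}{2}\right)^{2} \cdot \frac{1}{136} = \frac{25}{4} \cdot \frac{1}{136} = \frac{25}{544} \approx 0.045956$)
$t{\left(u \right)} = 7$
$\left(J + \left(-2 + 0\right) 3\right) t{\left(h \right)} = \left(\frac{25}{544} + \left(-2 + 0\right) 3\right) 7 = \left(\frac{25}{544} - 6\right) 7 = \left(- \frac{3239}{544}\right) 7 = - \frac{22673}{544}$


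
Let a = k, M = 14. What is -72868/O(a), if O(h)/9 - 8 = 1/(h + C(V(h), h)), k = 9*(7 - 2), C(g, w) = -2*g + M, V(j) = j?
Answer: -2258908/2223 ≈ -1016.2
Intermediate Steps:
C(g, w) = 14 - 2*g (C(g, w) = -2*g + 14 = 14 - 2*g)
k = 45 (k = 9*5 = 45)
a = 45
O(h) = 72 + 9/(14 - h) (O(h) = 72 + 9/(h + (14 - 2*h)) = 72 + 9/(14 - h))
-72868/O(a) = -72868*(14 - 1*45)/(9*(113 - 8*45)) = -72868*(14 - 45)/(9*(113 - 360)) = -72868/(9*(-247)/(-31)) = -72868/(9*(-1/31)*(-247)) = -72868/2223/31 = -72868*31/2223 = -2258908/2223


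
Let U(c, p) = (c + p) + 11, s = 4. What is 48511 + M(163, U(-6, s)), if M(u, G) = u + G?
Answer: 48683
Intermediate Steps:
U(c, p) = 11 + c + p
M(u, G) = G + u
48511 + M(163, U(-6, s)) = 48511 + ((11 - 6 + 4) + 163) = 48511 + (9 + 163) = 48511 + 172 = 48683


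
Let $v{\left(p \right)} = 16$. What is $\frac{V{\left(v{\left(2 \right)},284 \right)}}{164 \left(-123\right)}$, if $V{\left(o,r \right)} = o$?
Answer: $- \frac{4}{5043} \approx -0.00079318$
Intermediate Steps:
$\frac{V{\left(v{\left(2 \right)},284 \right)}}{164 \left(-123\right)} = \frac{16}{164 \left(-123\right)} = \frac{16}{-20172} = 16 \left(- \frac{1}{20172}\right) = - \frac{4}{5043}$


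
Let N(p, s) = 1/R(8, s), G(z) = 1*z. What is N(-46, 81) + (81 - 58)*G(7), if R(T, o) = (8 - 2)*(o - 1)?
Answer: 77281/480 ≈ 161.00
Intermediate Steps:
G(z) = z
R(T, o) = -6 + 6*o (R(T, o) = 6*(-1 + o) = -6 + 6*o)
N(p, s) = 1/(-6 + 6*s)
N(-46, 81) + (81 - 58)*G(7) = 1/(6*(-1 + 81)) + (81 - 58)*7 = (⅙)/80 + 23*7 = (⅙)*(1/80) + 161 = 1/480 + 161 = 77281/480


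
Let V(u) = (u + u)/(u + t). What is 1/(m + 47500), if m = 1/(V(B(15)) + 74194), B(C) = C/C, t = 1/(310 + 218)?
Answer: 39249682/1864359895529 ≈ 2.1053e-5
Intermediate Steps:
t = 1/528 ≈ 0.0018939
B(C) = 1
V(u) = 2*u/(1/528 + u) (V(u) = (u + u)/(u + 1/528) = (2*u)/(1/528 + u) = 2*u/(1/528 + u))
m = 529/39249682 (m = 1/(1056*1/(1 + 528*1) + 74194) = 1/(1056*1/(1 + 528) + 74194) = 1/(1056*1/529 + 74194) = 1/(1056*1*(1/529) + 74194) = 1/(1056/529 + 74194) = 1/(39249682/529) = 529/39249682 ≈ 1.3478e-5)
1/(m + 47500) = 1/(529/39249682 + 47500) = 1/(1864359895529/39249682) = 39249682/1864359895529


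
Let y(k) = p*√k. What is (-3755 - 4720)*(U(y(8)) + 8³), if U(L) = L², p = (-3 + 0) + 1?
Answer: -4610400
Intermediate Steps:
p = -2 (p = -3 + 1 = -2)
y(k) = -2*√k
(-3755 - 4720)*(U(y(8)) + 8³) = (-3755 - 4720)*((-4*√2)² + 8³) = -8475*((-4*√2)² + 512) = -8475*(32 + 512) = -8475*544 = -4610400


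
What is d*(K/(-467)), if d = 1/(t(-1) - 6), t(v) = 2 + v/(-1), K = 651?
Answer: 217/467 ≈ 0.46467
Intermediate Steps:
t(v) = 2 - v (t(v) = 2 + v*(-1) = 2 - v)
d = -⅓ (d = 1/((2 - 1*(-1)) - 6) = 1/((2 + 1) - 6) = 1/(3 - 6) = 1/(-3) = -⅓ ≈ -0.33333)
d*(K/(-467)) = -217/(-467) = -217*(-1)/467 = -⅓*(-651/467) = 217/467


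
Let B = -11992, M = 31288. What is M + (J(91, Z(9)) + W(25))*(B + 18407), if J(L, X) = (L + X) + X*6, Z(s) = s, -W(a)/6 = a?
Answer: 56948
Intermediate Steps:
W(a) = -6*a
J(L, X) = L + 7*X (J(L, X) = (L + X) + 6*X = L + 7*X)
M + (J(91, Z(9)) + W(25))*(B + 18407) = 31288 + ((91 + 7*9) - 6*25)*(-11992 + 18407) = 31288 + ((91 + 63) - 150)*6415 = 31288 + (154 - 150)*6415 = 31288 + 4*6415 = 31288 + 25660 = 56948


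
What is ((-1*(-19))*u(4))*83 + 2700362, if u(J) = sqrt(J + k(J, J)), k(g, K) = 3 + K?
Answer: 2700362 + 1577*sqrt(11) ≈ 2.7056e+6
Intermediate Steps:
u(J) = sqrt(3 + 2*J) (u(J) = sqrt(J + (3 + J)) = sqrt(3 + 2*J))
((-1*(-19))*u(4))*83 + 2700362 = ((-1*(-19))*sqrt(3 + 2*4))*83 + 2700362 = (19*sqrt(3 + 8))*83 + 2700362 = (19*sqrt(11))*83 + 2700362 = 1577*sqrt(11) + 2700362 = 2700362 + 1577*sqrt(11)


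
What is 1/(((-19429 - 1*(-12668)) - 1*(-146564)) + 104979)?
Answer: 1/244782 ≈ 4.0853e-6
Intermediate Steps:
1/(((-19429 - 1*(-12668)) - 1*(-146564)) + 104979) = 1/(((-19429 + 12668) + 146564) + 104979) = 1/((-6761 + 146564) + 104979) = 1/(139803 + 104979) = 1/244782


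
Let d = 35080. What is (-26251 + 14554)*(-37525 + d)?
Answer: 28599165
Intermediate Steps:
(-26251 + 14554)*(-37525 + d) = (-26251 + 14554)*(-37525 + 35080) = -11697*(-2445) = 28599165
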